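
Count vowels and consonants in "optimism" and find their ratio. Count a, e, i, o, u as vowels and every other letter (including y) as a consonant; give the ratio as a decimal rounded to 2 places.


Word: "optimism"
Vowels (a,e,i,o,u): 3
Consonants: 5
Ratio = 3/5
= 0.60


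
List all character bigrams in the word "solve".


Word: "solve" (length 5)
Number of bigrams = 5 - 2 + 1 = 4
  Position 0: "so"
  Position 1: "ol"
  Position 2: "lv"
  Position 3: "ve"
Bigrams = "so", "ol", "lv", "ve"


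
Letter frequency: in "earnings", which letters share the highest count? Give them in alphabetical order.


Word: "earnings"
Letter counts:
  'a': 1
  'e': 1
  'g': 1
  'i': 1
  'n': 2
  'r': 1
  's': 1
Maximum count = 2
Most frequent = 'n' (2 times each)


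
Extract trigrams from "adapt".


Word: "adapt" (length 5)
Number of trigrams = 5 - 3 + 1 = 3
  Position 0: "ada"
  Position 1: "dap"
  Position 2: "apt"
Trigrams = "ada", "dap", "apt"


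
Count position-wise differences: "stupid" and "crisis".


Comparing character by character (same length = 6):
  Pos 0: 's' vs 'c' !=
  Pos 1: 't' vs 'r' !=
  Pos 2: 'u' vs 'i' !=
  Pos 3: 'p' vs 's' !=
  Pos 4: 'i' vs 'i' =
  Pos 5: 'd' vs 's' !=
Hamming distance = 5


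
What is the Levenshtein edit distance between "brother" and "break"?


Word 1: "brother" (length 7)
Word 2: "break" (length 5)
One optimal edit sequence (insert/delete/substitute each cost 1):
  1. keep 'b'
  2. keep 'r'
  3. delete 'o'  (+1)
  4. delete 't'  (+1)
  5. substitute 'h' -> 'e'  (+1)
  6. substitute 'e' -> 'a'  (+1)
  7. substitute 'r' -> 'k'  (+1)
Total edit operations: 5
Edit distance = 5


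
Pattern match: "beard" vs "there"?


Pattern of "beard": [0, 1, 2, 3, 4]
Pattern of "there": [0, 1, 2, 3, 2]
Patterns do not match
Same pattern = No


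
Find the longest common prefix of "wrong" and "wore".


Word 1: "wrong"
Word 2: "wore"
Comparing from start:
  Pos 0: 'w' == 'w'
  Pos 1: 'r' != 'o' (stop)
LCP = "w" (length 1)


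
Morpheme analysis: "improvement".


Word: "improvement"
Morphemes: improve + -ment
Each morpheme carries meaning
= 2 morphemes


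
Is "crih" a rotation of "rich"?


Word: "rich", Candidate: "crih"
Method: check if candidate is substring of word+word
"richrich" contains "crih"? No
Is rotation = No


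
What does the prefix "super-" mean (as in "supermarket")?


Prefix: super-
Example: supermarket = super- + market
Meaning = above / beyond


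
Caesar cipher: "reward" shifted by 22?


Word: "reward"
Shift: 22
Each letter → (letter + shift) mod 26:
  'r' (17) + 22 = 13 → 'n'
  'e' (4) + 22 = 0 → 'a'
  'w' (22) + 22 = 18 → 's'
  'a' (0) + 22 = 22 → 'w'
  'r' (17) + 22 = 13 → 'n'
  'd' (3) + 22 = 25 → 'z'
Result = "naswnz"


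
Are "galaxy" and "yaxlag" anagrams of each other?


Word 1: "galaxy" → sorted: aaglxy
Word 2: "yaxlag" → sorted: aaglxy
Same letters? aaglxy == aaglxy
Anagram = Yes


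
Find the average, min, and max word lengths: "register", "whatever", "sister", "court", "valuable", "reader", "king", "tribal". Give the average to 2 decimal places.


Lengths: "register"=8, "whatever"=8, "sister"=6, "court"=5, "valuable"=8, "reader"=6, "king"=4, "tribal"=6
Sum = 51, Count = 8
Average = 51/8 = 6.38
= avg=6.38, min=4, max=8


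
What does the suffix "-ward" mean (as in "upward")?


Suffix: -ward
As in: upward -> up + -ward
Meaning = in the direction of


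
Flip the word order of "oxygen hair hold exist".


Original: "oxygen hair hold exist"
Words (1..n): oxygen | hair | hold | exist
Reversed (n..1): exist | hold | hair | oxygen
Result = "exist hold hair oxygen"


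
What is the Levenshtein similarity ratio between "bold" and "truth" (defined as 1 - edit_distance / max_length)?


Word 1: "bold" (length 4)
Word 2: "truth" (length 5)
One optimal edit sequence:
  1. insert 't'  (+1)
  2. substitute 'b' -> 'r'  (+1)
  3. substitute 'o' -> 'u'  (+1)
  4. substitute 'l' -> 't'  (+1)
  5. substitute 'd' -> 'h'  (+1)
Edit distance = 5
Max length = max(4, 5) = 5
Similarity = 1 - 5/5
= 0.0000


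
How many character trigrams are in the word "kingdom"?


Word: "kingdom" (length 7)
Number of 3-grams = length - 3 + 1 = 7 - 3 + 1
= 5


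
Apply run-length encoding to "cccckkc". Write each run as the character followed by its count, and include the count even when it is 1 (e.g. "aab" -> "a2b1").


String: "cccckkc"
Scanning for consecutive runs:
  'c' x 4
  'k' x 2
  'c' x 1
RLE = "c4k2c1"


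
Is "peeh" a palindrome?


Word: "peeh"
Reversed: "heep"
Forward == Backward? peeh != heep
Palindrome = No


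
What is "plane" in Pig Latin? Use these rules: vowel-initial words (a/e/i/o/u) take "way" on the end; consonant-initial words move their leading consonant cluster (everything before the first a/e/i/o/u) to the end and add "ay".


Word: "plane"
Starts with consonant(s) → move to end, add 'ay'
Consonant cluster: "pl"
Pig Latin = "aneplay"


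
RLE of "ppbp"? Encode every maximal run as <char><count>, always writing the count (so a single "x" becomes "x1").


String: "ppbp"
Scanning for consecutive runs:
  'p' x 2
  'b' x 1
  'p' x 1
RLE = "p2b1p1"


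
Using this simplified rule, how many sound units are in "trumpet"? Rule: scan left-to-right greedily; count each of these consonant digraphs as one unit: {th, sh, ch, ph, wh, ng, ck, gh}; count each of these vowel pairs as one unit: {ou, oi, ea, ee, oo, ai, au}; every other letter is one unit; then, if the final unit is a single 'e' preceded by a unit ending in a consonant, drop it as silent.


Word: "trumpet" (7 letters)
Left-to-right scan:
  1. 't' (letter)
  2. 'r' (letter)
  3. 'u' (letter)
  4. 'm' (letter)
  5. 'p' (letter)
  6. 'e' (letter)
  7. 't' (letter)
Units from scan: 7
Sound units = 7 units


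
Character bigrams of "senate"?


Word: "senate" (length 6)
Number of bigrams = 6 - 2 + 1 = 5
  Position 0: "se"
  Position 1: "en"
  Position 2: "na"
  Position 3: "at"
  Position 4: "te"
Bigrams = "se", "en", "na", "at", "te"


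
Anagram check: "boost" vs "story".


Word 1: "boost" → sorted: boost
Word 2: "story" → sorted: orsty
Same letters? boost != orsty
Anagram = No


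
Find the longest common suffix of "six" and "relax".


Word 1: "six"
Word 2: "relax"
Comparing from end:
  Pos -1: 'x' == 'x'
  Pos -2: 'i' != 'a' (stop)
LCS = "x" (length 1)


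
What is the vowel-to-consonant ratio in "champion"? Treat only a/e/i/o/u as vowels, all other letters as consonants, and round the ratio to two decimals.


Word: "champion"
Vowels (a,e,i,o,u): 3
Consonants: 5
Ratio = 3/5
= 0.60


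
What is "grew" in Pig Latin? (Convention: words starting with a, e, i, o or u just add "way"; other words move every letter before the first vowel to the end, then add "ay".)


Word: "grew"
Starts with consonant(s) → move to end, add 'ay'
Consonant cluster: "gr"
Pig Latin = "ewgray"


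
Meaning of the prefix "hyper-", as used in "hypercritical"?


Prefix: hyper-
As in: hypercritical -> hyper- + critical
Meaning = over / excessive


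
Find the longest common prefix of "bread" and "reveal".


Word 1: "bread"
Word 2: "reveal"
Comparing from start:
  Pos 0: 'b' != 'r' (stop)
LCP = "" (length 0)


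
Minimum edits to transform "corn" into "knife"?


Word 1: "corn" (length 4)
Word 2: "knife" (length 5)
One optimal edit sequence (insert/delete/substitute each cost 1):
  1. insert 'k'  (+1)
  2. substitute 'c' -> 'n'  (+1)
  3. substitute 'o' -> 'i'  (+1)
  4. substitute 'r' -> 'f'  (+1)
  5. substitute 'n' -> 'e'  (+1)
Total edit operations: 5
Edit distance = 5


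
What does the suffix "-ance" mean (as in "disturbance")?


Suffix: -ance
Example: disturbance = disturb + -ance
Meaning = state of


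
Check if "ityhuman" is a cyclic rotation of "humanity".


Word: "humanity", Candidate: "ityhuman"
Method: check if candidate is substring of word+word
"humanityhumanity" contains "ityhuman"? Yes
Is rotation = Yes


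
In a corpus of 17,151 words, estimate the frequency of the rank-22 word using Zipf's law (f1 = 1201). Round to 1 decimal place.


Zipf's law: f(r) = f(1) / r
f(1) = 1201
f(22) = 1201 / 22
= 54.6 occurrences


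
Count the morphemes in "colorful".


Word: "colorful"
Morphemes: color | -ful
Each morpheme carries meaning
= 2 morphemes


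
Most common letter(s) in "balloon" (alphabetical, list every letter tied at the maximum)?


Word: "balloon"
Letter counts:
  'a': 1
  'b': 1
  'l': 2
  'n': 1
  'o': 2
Maximum count = 2
Most frequent = 'l', 'o' (2 times each)


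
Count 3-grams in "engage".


Word: "engage" (length 6)
Number of 3-grams = length - 3 + 1 = 6 - 3 + 1
= 4


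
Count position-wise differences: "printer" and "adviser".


Comparing character by character (same length = 7):
  Pos 0: 'p' vs 'a' !=
  Pos 1: 'r' vs 'd' !=
  Pos 2: 'i' vs 'v' !=
  Pos 3: 'n' vs 'i' !=
  Pos 4: 't' vs 's' !=
  Pos 5: 'e' vs 'e' =
  Pos 6: 'r' vs 'r' =
Hamming distance = 5


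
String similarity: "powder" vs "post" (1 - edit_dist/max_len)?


Word 1: "powder" (length 6)
Word 2: "post" (length 4)
One optimal edit sequence:
  1. keep 'p'
  2. keep 'o'
  3. delete 'w'  (+1)
  4. delete 'd'  (+1)
  5. substitute 'e' -> 's'  (+1)
  6. substitute 'r' -> 't'  (+1)
Edit distance = 4
Max length = max(6, 4) = 6
Similarity = 1 - 4/6
= 0.3333


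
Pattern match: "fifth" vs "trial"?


Pattern of "fifth": [0, 1, 0, 2, 3]
Pattern of "trial": [0, 1, 2, 3, 4]
Patterns do not match
Same pattern = No


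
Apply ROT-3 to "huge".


Word: "huge"
Shift: 3
Each letter → (letter + shift) mod 26:
  'h' (7) + 3 = 10 → 'k'
  'u' (20) + 3 = 23 → 'x'
  'g' (6) + 3 = 9 → 'j'
  'e' (4) + 3 = 7 → 'h'
Result = "kxjh"


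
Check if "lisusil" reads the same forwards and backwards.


Word: "lisusil"
Reversed: "lisusil"
Forward == Backward? lisusil == lisusil
Palindrome = Yes


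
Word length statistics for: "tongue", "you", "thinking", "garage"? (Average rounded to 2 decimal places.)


Lengths: "tongue"=6, "you"=3, "thinking"=8, "garage"=6
Sum = 23, Count = 4
Average = 23/4 = 5.75
= avg=5.75, min=3, max=8


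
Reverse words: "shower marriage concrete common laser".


Original: "shower marriage concrete common laser"
Words (1..n): shower | marriage | concrete | common | laser
Reversed (n..1): laser | common | concrete | marriage | shower
Result = "laser common concrete marriage shower"


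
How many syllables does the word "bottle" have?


Word: "bottle"
Syllable breakdown: bot / tle
Counting: 2 parts
= 2 syllables


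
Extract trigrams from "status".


Word: "status" (length 6)
Number of trigrams = 6 - 3 + 1 = 4
  Position 0: "sta"
  Position 1: "tat"
  Position 2: "atu"
  Position 3: "tus"
Trigrams = "sta", "tat", "atu", "tus"


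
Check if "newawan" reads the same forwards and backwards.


Word: "newawan"
Reversed: "nawawen"
Forward == Backward? newawan != nawawen
Palindrome = No


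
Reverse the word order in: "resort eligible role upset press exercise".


Original: "resort eligible role upset press exercise"
Words (1..n): resort | eligible | role | upset | press | exercise
Reversed (n..1): exercise | press | upset | role | eligible | resort
Result = "exercise press upset role eligible resort"


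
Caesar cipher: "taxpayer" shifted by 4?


Word: "taxpayer"
Shift: 4
Each letter → (letter + shift) mod 26:
  't' (19) + 4 = 23 → 'x'
  'a' (0) + 4 = 4 → 'e'
  'x' (23) + 4 = 1 → 'b'
  'p' (15) + 4 = 19 → 't'
  'a' (0) + 4 = 4 → 'e'
  'y' (24) + 4 = 2 → 'c'
  'e' (4) + 4 = 8 → 'i'
  'r' (17) + 4 = 21 → 'v'
Result = "xebteciv"


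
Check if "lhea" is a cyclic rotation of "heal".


Word: "heal", Candidate: "lhea"
Method: check if candidate is substring of word+word
"healheal" contains "lhea"? Yes
Is rotation = Yes


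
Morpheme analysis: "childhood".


Word: "childhood"
Morphemes: child + -hood
Each morpheme carries meaning
= 2 morphemes


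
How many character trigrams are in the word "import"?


Word: "import" (length 6)
Number of 3-grams = length - 3 + 1 = 6 - 3 + 1
= 4


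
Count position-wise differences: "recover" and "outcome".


Comparing character by character (same length = 7):
  Pos 0: 'r' vs 'o' !=
  Pos 1: 'e' vs 'u' !=
  Pos 2: 'c' vs 't' !=
  Pos 3: 'o' vs 'c' !=
  Pos 4: 'v' vs 'o' !=
  Pos 5: 'e' vs 'm' !=
  Pos 6: 'r' vs 'e' !=
Hamming distance = 7


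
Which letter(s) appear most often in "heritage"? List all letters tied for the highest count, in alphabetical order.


Word: "heritage"
Letter counts:
  'a': 1
  'e': 2
  'g': 1
  'h': 1
  'i': 1
  'r': 1
  't': 1
Maximum count = 2
Most frequent = 'e' (2 times each)


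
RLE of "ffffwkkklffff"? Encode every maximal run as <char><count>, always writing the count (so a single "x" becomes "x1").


String: "ffffwkkklffff"
Scanning for consecutive runs:
  'f' x 4
  'w' x 1
  'k' x 3
  'l' x 1
  'f' x 4
RLE = "f4w1k3l1f4"


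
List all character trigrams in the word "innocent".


Word: "innocent" (length 8)
Number of trigrams = 8 - 3 + 1 = 6
  Position 0: "inn"
  Position 1: "nno"
  Position 2: "noc"
  Position 3: "oce"
  Position 4: "cen"
  Position 5: "ent"
Trigrams = "inn", "nno", "noc", "oce", "cen", "ent"


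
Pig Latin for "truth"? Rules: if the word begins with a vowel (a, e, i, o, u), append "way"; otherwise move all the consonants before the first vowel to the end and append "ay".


Word: "truth"
Starts with consonant(s) → move to end, add 'ay'
Consonant cluster: "tr"
Pig Latin = "uthtray"


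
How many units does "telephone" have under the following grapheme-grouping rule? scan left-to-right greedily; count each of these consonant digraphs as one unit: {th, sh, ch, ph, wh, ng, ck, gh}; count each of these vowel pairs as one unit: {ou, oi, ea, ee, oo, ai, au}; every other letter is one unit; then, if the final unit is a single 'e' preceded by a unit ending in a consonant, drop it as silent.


Word: "telephone" (9 letters)
Left-to-right scan:
  1. 't' (letter)
  2. 'e' (letter)
  3. 'l' (letter)
  4. 'e' (letter)
  5. 'ph' (digraph)
  6. 'o' (letter)
  7. 'n' (letter)
  8. 'e' (letter)
Units from scan: 8
Final unit is 'e' after a consonant -> drop as silent (-1)
Sound units = 7 units


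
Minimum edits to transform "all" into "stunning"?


Word 1: "all" (length 3)
Word 2: "stunning" (length 8)
One optimal edit sequence (insert/delete/substitute each cost 1):
  1. insert 's'  (+1)
  2. insert 't'  (+1)
  3. insert 'u'  (+1)
  4. insert 'n'  (+1)
  5. insert 'n'  (+1)
  6. substitute 'a' -> 'i'  (+1)
  7. substitute 'l' -> 'n'  (+1)
  8. substitute 'l' -> 'g'  (+1)
Total edit operations: 8
Edit distance = 8


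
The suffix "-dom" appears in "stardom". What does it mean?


Suffix: -dom
As in: stardom -> star + -dom
Meaning = state / realm


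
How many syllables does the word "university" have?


Word: "university"
Syllable breakdown: u | ni | ver | si | ty
Counting: 5 parts
= 5 syllables


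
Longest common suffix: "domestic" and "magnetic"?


Word 1: "domestic"
Word 2: "magnetic"
Comparing from end:
  Pos -1: 'c' == 'c'
  Pos -2: 'i' == 'i'
  Pos -3: 't' == 't'
  Pos -4: 's' != 'e' (stop)
LCS = "tic" (length 3)


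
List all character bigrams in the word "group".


Word: "group" (length 5)
Number of bigrams = 5 - 2 + 1 = 4
  Position 0: "gr"
  Position 1: "ro"
  Position 2: "ou"
  Position 3: "up"
Bigrams = "gr", "ro", "ou", "up"


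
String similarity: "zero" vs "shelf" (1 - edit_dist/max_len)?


Word 1: "zero" (length 4)
Word 2: "shelf" (length 5)
One optimal edit sequence:
  1. insert 's'  (+1)
  2. substitute 'z' -> 'h'  (+1)
  3. keep 'e'
  4. substitute 'r' -> 'l'  (+1)
  5. substitute 'o' -> 'f'  (+1)
Edit distance = 4
Max length = max(4, 5) = 5
Similarity = 1 - 4/5
= 0.2000


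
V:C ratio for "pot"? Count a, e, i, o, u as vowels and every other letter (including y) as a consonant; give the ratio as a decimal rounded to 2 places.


Word: "pot"
Vowels (a,e,i,o,u): 1
Consonants: 2
Ratio = 1/2
= 0.50


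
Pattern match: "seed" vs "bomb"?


Pattern of "seed": [0, 1, 1, 2]
Pattern of "bomb": [0, 1, 2, 0]
Patterns do not match
Same pattern = No


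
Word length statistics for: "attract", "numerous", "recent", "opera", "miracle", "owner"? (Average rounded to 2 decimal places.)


Lengths: "attract"=7, "numerous"=8, "recent"=6, "opera"=5, "miracle"=7, "owner"=5
Sum = 38, Count = 6
Average = 38/6 = 6.33
= avg=6.33, min=5, max=8


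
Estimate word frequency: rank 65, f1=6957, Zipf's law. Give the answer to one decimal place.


Zipf's law: f(r) = f(1) / r
f(1) = 6957
f(65) = 6957 / 65
= 107.0 occurrences


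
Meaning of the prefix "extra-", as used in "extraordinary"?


Prefix: extra-
Example: extraordinary (extra- + ordinary)
Meaning = beyond


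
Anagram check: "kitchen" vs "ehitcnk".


Word 1: "kitchen" → sorted: cehiknt
Word 2: "ehitcnk" → sorted: cehiknt
Same letters? cehiknt == cehiknt
Anagram = Yes


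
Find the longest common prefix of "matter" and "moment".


Word 1: "matter"
Word 2: "moment"
Comparing from start:
  Pos 0: 'm' == 'm'
  Pos 1: 'a' != 'o' (stop)
LCP = "m" (length 1)


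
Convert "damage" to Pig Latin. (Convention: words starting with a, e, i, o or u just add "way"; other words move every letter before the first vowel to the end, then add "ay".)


Word: "damage"
Starts with consonant(s) → move to end, add 'ay'
Consonant cluster: "d"
Pig Latin = "amageday"


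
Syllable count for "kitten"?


Word: "kitten"
Syllable breakdown: kit / ten
Counting: 2 parts
= 2 syllables


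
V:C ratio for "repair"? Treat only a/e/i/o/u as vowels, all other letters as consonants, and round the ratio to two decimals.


Word: "repair"
Vowels (a,e,i,o,u): 3
Consonants: 3
Ratio = 3/3
= 1.00


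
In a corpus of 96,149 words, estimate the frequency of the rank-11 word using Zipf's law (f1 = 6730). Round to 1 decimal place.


Zipf's law: f(r) = f(1) / r
f(1) = 6730
f(11) = 6730 / 11
= 611.8 occurrences


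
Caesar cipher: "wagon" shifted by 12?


Word: "wagon"
Shift: 12
Each letter → (letter + shift) mod 26:
  'w' (22) + 12 = 8 → 'i'
  'a' (0) + 12 = 12 → 'm'
  'g' (6) + 12 = 18 → 's'
  'o' (14) + 12 = 0 → 'a'
  'n' (13) + 12 = 25 → 'z'
Result = "imsaz"


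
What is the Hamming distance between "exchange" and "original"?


Comparing character by character (same length = 8):
  Pos 0: 'e' vs 'o' !=
  Pos 1: 'x' vs 'r' !=
  Pos 2: 'c' vs 'i' !=
  Pos 3: 'h' vs 'g' !=
  Pos 4: 'a' vs 'i' !=
  Pos 5: 'n' vs 'n' =
  Pos 6: 'g' vs 'a' !=
  Pos 7: 'e' vs 'l' !=
Hamming distance = 7


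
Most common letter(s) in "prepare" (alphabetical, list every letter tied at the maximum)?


Word: "prepare"
Letter counts:
  'a': 1
  'e': 2
  'p': 2
  'r': 2
Maximum count = 2
Most frequent = 'e', 'p', 'r' (2 times each)


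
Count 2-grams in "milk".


Word: "milk" (length 4)
Number of 2-grams = length - 2 + 1 = 4 - 2 + 1
= 3


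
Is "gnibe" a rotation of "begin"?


Word: "begin", Candidate: "gnibe"
Method: check if candidate is substring of word+word
"beginbegin" contains "gnibe"? No
Is rotation = No


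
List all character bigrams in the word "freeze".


Word: "freeze" (length 6)
Number of bigrams = 6 - 2 + 1 = 5
  Position 0: "fr"
  Position 1: "re"
  Position 2: "ee"
  Position 3: "ez"
  Position 4: "ze"
Bigrams = "fr", "re", "ee", "ez", "ze"


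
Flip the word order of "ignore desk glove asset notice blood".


Original: "ignore desk glove asset notice blood"
Words (1..n): ignore | desk | glove | asset | notice | blood
Reversed (n..1): blood | notice | asset | glove | desk | ignore
Result = "blood notice asset glove desk ignore"


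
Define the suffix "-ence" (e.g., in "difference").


Suffix: -ence
Example: difference (differ + -ence)
Meaning = state of


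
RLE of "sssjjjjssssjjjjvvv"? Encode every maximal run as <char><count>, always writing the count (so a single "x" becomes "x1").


String: "sssjjjjssssjjjjvvv"
Scanning for consecutive runs:
  's' x 3
  'j' x 4
  's' x 4
  'j' x 4
  'v' x 3
RLE = "s3j4s4j4v3"


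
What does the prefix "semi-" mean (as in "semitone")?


Prefix: semi-
Example: semitone (semi- + tone)
Meaning = half


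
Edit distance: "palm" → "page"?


Word 1: "palm" (length 4)
Word 2: "page" (length 4)
One optimal edit sequence (insert/delete/substitute each cost 1):
  1. keep 'p'
  2. keep 'a'
  3. substitute 'l' -> 'g'  (+1)
  4. substitute 'm' -> 'e'  (+1)
Total edit operations: 2
Edit distance = 2


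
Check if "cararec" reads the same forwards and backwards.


Word: "cararec"
Reversed: "cerarac"
Forward == Backward? cararec != cerarac
Palindrome = No


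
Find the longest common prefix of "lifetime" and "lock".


Word 1: "lifetime"
Word 2: "lock"
Comparing from start:
  Pos 0: 'l' == 'l'
  Pos 1: 'i' != 'o' (stop)
LCP = "l" (length 1)


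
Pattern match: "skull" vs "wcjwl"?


Pattern of "skull": [0, 1, 2, 3, 3]
Pattern of "wcjwl": [0, 1, 2, 0, 3]
Patterns do not match
Same pattern = No


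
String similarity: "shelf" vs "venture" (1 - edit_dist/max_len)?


Word 1: "shelf" (length 5)
Word 2: "venture" (length 7)
One optimal edit sequence:
  1. insert 'v'  (+1)
  2. insert 'e'  (+1)
  3. substitute 's' -> 'n'  (+1)
  4. substitute 'h' -> 't'  (+1)
  5. substitute 'e' -> 'u'  (+1)
  6. substitute 'l' -> 'r'  (+1)
  7. substitute 'f' -> 'e'  (+1)
Edit distance = 7
Max length = max(5, 7) = 7
Similarity = 1 - 7/7
= 0.0000


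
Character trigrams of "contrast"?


Word: "contrast" (length 8)
Number of trigrams = 8 - 3 + 1 = 6
  Position 0: "con"
  Position 1: "ont"
  Position 2: "ntr"
  Position 3: "tra"
  Position 4: "ras"
  Position 5: "ast"
Trigrams = "con", "ont", "ntr", "tra", "ras", "ast"


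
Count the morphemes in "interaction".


Word: "interaction"
Morphemes: inter- / act / -ion
Each morpheme carries meaning
= 3 morphemes


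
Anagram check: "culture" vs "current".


Word 1: "culture" → sorted: celrtuu
Word 2: "current" → sorted: cenrrtu
Same letters? celrtuu != cenrrtu
Anagram = No


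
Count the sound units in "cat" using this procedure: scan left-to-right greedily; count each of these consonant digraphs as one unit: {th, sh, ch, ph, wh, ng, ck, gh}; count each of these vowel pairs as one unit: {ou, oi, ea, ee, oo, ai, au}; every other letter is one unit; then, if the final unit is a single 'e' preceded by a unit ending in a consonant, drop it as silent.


Word: "cat" (3 letters)
Left-to-right scan:
  [1] 'c' (letter)
  [2] 'a' (letter)
  [3] 't' (letter)
Units from scan: 3
Sound units = 3 units


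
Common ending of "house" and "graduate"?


Word 1: "house"
Word 2: "graduate"
Comparing from end:
  Pos -1: 'e' == 'e'
  Pos -2: 's' != 't' (stop)
LCS = "e" (length 1)


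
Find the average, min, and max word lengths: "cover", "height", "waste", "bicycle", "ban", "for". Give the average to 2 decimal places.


Lengths: "cover"=5, "height"=6, "waste"=5, "bicycle"=7, "ban"=3, "for"=3
Sum = 29, Count = 6
Average = 29/6 = 4.83
= avg=4.83, min=3, max=7


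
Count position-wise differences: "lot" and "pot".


Comparing character by character (same length = 3):
  Pos 0: 'l' vs 'p' !=
  Pos 1: 'o' vs 'o' =
  Pos 2: 't' vs 't' =
Hamming distance = 1


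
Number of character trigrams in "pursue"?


Word: "pursue" (length 6)
Number of 3-grams = length - 3 + 1 = 6 - 3 + 1
= 4


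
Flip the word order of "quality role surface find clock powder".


Original: "quality role surface find clock powder"
Words (1..n): quality | role | surface | find | clock | powder
Reversed (n..1): powder | clock | find | surface | role | quality
Result = "powder clock find surface role quality"


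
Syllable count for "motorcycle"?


Word: "motorcycle"
Syllable breakdown: mo / tor / cy / cle
Counting: 4 parts
= 4 syllables


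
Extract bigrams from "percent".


Word: "percent" (length 7)
Number of bigrams = 7 - 2 + 1 = 6
  Position 0: "pe"
  Position 1: "er"
  Position 2: "rc"
  Position 3: "ce"
  Position 4: "en"
  Position 5: "nt"
Bigrams = "pe", "er", "rc", "ce", "en", "nt"


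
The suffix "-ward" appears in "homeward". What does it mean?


Suffix: -ward
Example: homeward = home + -ward
Meaning = in the direction of


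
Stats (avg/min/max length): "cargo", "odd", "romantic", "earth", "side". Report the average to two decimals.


Lengths: "cargo"=5, "odd"=3, "romantic"=8, "earth"=5, "side"=4
Sum = 25, Count = 5
Average = 25/5 = 5.00
= avg=5.00, min=3, max=8


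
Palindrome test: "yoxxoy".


Word: "yoxxoy"
Reversed: "yoxxoy"
Forward == Backward? yoxxoy == yoxxoy
Palindrome = Yes


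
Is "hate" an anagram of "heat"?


Word 1: "heat" → sorted: aeht
Word 2: "hate" → sorted: aeht
Same letters? aeht == aeht
Anagram = Yes


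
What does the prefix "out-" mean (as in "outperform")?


Prefix: out-
As in: outperform -> out- + perform
Meaning = surpass


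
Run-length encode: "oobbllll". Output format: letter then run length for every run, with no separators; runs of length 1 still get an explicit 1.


String: "oobbllll"
Scanning for consecutive runs:
  'o' x 2
  'b' x 2
  'l' x 4
RLE = "o2b2l4"


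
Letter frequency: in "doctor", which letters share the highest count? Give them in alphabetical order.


Word: "doctor"
Letter counts:
  'c': 1
  'd': 1
  'o': 2
  'r': 1
  't': 1
Maximum count = 2
Most frequent = 'o' (2 times each)


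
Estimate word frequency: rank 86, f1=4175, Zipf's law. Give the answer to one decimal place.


Zipf's law: f(r) = f(1) / r
f(1) = 4175
f(86) = 4175 / 86
= 48.5 occurrences


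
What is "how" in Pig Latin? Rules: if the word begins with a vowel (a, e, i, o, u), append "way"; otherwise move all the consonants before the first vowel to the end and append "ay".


Word: "how"
Starts with consonant(s) → move to end, add 'ay'
Consonant cluster: "h"
Pig Latin = "owhay"


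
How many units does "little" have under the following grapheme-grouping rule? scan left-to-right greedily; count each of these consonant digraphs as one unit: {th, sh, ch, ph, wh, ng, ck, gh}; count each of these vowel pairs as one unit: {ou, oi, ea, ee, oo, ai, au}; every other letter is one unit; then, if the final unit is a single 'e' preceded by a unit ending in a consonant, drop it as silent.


Word: "little" (6 letters)
Left-to-right scan:
  1. 'l' (letter)
  2. 'i' (letter)
  3. 't' (letter)
  4. 't' (letter)
  5. 'l' (letter)
  6. 'e' (letter)
Units from scan: 6
Final unit is 'e' after a consonant -> drop as silent (-1)
Sound units = 5 units


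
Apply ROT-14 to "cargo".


Word: "cargo"
Shift: 14
Each letter → (letter + shift) mod 26:
  'c' (2) + 14 = 16 → 'q'
  'a' (0) + 14 = 14 → 'o'
  'r' (17) + 14 = 5 → 'f'
  'g' (6) + 14 = 20 → 'u'
  'o' (14) + 14 = 2 → 'c'
Result = "qofuc"


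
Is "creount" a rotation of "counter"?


Word: "counter", Candidate: "creount"
Method: check if candidate is substring of word+word
"countercounter" contains "creount"? No
Is rotation = No


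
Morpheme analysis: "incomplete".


Word: "incomplete"
Morphemes: in- | complete
Each morpheme carries meaning
= 2 morphemes


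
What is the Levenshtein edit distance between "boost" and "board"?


Word 1: "boost" (length 5)
Word 2: "board" (length 5)
One optimal edit sequence (insert/delete/substitute each cost 1):
  1. keep 'b'
  2. keep 'o'
  3. substitute 'o' -> 'a'  (+1)
  4. substitute 's' -> 'r'  (+1)
  5. substitute 't' -> 'd'  (+1)
Total edit operations: 3
Edit distance = 3


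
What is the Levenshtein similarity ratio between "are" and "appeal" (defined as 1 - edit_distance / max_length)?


Word 1: "are" (length 3)
Word 2: "appeal" (length 6)
One optimal edit sequence:
  1. keep 'a'
  2. insert 'p'  (+1)
  3. substitute 'r' -> 'p'  (+1)
  4. keep 'e'
  5. insert 'a'  (+1)
  6. insert 'l'  (+1)
Edit distance = 4
Max length = max(3, 6) = 6
Similarity = 1 - 4/6
= 0.3333


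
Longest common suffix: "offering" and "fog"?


Word 1: "offering"
Word 2: "fog"
Comparing from end:
  Pos -1: 'g' == 'g'
  Pos -2: 'n' != 'o' (stop)
LCS = "g" (length 1)


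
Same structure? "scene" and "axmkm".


Pattern of "scene": [0, 1, 2, 3, 2]
Pattern of "axmkm": [0, 1, 2, 3, 2]
Patterns match
Same pattern = Yes


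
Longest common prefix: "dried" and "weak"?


Word 1: "dried"
Word 2: "weak"
Comparing from start:
  Pos 0: 'd' != 'w' (stop)
LCP = "" (length 0)


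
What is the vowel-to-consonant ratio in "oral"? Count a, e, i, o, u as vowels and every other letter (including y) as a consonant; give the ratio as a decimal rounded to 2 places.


Word: "oral"
Vowels (a,e,i,o,u): 2
Consonants: 2
Ratio = 2/2
= 1.00


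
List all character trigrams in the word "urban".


Word: "urban" (length 5)
Number of trigrams = 5 - 3 + 1 = 3
  Position 0: "urb"
  Position 1: "rba"
  Position 2: "ban"
Trigrams = "urb", "rba", "ban"


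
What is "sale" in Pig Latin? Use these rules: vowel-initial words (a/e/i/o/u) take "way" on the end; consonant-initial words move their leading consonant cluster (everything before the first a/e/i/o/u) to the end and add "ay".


Word: "sale"
Starts with consonant(s) → move to end, add 'ay'
Consonant cluster: "s"
Pig Latin = "alesay"


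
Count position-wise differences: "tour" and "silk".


Comparing character by character (same length = 4):
  Pos 0: 't' vs 's' !=
  Pos 1: 'o' vs 'i' !=
  Pos 2: 'u' vs 'l' !=
  Pos 3: 'r' vs 'k' !=
Hamming distance = 4


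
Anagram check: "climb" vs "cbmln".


Word 1: "climb" → sorted: bcilm
Word 2: "cbmln" → sorted: bclmn
Same letters? bcilm != bclmn
Anagram = No


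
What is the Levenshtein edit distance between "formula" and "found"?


Word 1: "formula" (length 7)
Word 2: "found" (length 5)
One optimal edit sequence (insert/delete/substitute each cost 1):
  1. keep 'f'
  2. keep 'o'
  3. delete 'r'  (+1)
  4. delete 'm'  (+1)
  5. keep 'u'
  6. substitute 'l' -> 'n'  (+1)
  7. substitute 'a' -> 'd'  (+1)
Total edit operations: 4
Edit distance = 4


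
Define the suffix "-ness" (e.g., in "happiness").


Suffix: -ness
Example: happiness = happy + -ness, with a spelling change
Meaning = state of being


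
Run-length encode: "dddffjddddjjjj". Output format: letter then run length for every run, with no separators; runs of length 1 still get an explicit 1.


String: "dddffjddddjjjj"
Scanning for consecutive runs:
  'd' x 3
  'f' x 2
  'j' x 1
  'd' x 4
  'j' x 4
RLE = "d3f2j1d4j4"


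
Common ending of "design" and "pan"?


Word 1: "design"
Word 2: "pan"
Comparing from end:
  Pos -1: 'n' == 'n'
  Pos -2: 'g' != 'a' (stop)
LCS = "n" (length 1)


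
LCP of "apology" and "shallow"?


Word 1: "apology"
Word 2: "shallow"
Comparing from start:
  Pos 0: 'a' != 's' (stop)
LCP = "" (length 0)


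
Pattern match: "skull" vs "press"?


Pattern of "skull": [0, 1, 2, 3, 3]
Pattern of "press": [0, 1, 2, 3, 3]
Patterns match
Same pattern = Yes


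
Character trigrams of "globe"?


Word: "globe" (length 5)
Number of trigrams = 5 - 3 + 1 = 3
  Position 0: "glo"
  Position 1: "lob"
  Position 2: "obe"
Trigrams = "glo", "lob", "obe"


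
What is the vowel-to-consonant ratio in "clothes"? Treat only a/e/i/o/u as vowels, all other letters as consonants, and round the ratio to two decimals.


Word: "clothes"
Vowels (a,e,i,o,u): 2
Consonants: 5
Ratio = 2/5
= 0.40


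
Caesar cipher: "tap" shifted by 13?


Word: "tap"
Shift: 13
Each letter → (letter + shift) mod 26:
  't' (19) + 13 = 6 → 'g'
  'a' (0) + 13 = 13 → 'n'
  'p' (15) + 13 = 2 → 'c'
Result = "gnc"


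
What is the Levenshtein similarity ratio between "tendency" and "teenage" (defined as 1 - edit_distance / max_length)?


Word 1: "tendency" (length 8)
Word 2: "teenage" (length 7)
One optimal edit sequence:
  1. keep 't'
  2. keep 'e'
  3. delete 'n'  (+1)
  4. delete 'd'  (+1)
  5. keep 'e'
  6. keep 'n'
  7. insert 'a'  (+1)
  8. substitute 'c' -> 'g'  (+1)
  9. substitute 'y' -> 'e'  (+1)
Edit distance = 5
Max length = max(8, 7) = 8
Similarity = 1 - 5/8
= 0.3750


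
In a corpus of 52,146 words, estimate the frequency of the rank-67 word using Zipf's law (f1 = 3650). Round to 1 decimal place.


Zipf's law: f(r) = f(1) / r
f(1) = 3650
f(67) = 3650 / 67
= 54.5 occurrences


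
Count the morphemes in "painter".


Word: "painter"
Morphemes: paint / -er
Each morpheme carries meaning
= 2 morphemes


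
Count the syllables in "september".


Word: "september"
Syllable breakdown: sep / tem / ber
Counting: 3 parts
= 3 syllables


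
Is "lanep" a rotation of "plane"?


Word: "plane", Candidate: "lanep"
Method: check if candidate is substring of word+word
"planeplane" contains "lanep"? Yes
Is rotation = Yes


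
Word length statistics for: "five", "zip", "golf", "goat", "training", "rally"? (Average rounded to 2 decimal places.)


Lengths: "five"=4, "zip"=3, "golf"=4, "goat"=4, "training"=8, "rally"=5
Sum = 28, Count = 6
Average = 28/6 = 4.67
= avg=4.67, min=3, max=8


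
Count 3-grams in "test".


Word: "test" (length 4)
Number of 3-grams = length - 3 + 1 = 4 - 3 + 1
= 2


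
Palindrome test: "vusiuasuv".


Word: "vusiuasuv"
Reversed: "vusauisuv"
Forward == Backward? vusiuasuv != vusauisuv
Palindrome = No


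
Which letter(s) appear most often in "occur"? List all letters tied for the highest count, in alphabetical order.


Word: "occur"
Letter counts:
  'c': 2
  'o': 1
  'r': 1
  'u': 1
Maximum count = 2
Most frequent = 'c' (2 times each)


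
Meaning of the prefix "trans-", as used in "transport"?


Prefix: trans-
Example: transport = trans- + port
Meaning = across


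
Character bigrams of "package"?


Word: "package" (length 7)
Number of bigrams = 7 - 2 + 1 = 6
  Position 0: "pa"
  Position 1: "ac"
  Position 2: "ck"
  Position 3: "ka"
  Position 4: "ag"
  Position 5: "ge"
Bigrams = "pa", "ac", "ck", "ka", "ag", "ge"


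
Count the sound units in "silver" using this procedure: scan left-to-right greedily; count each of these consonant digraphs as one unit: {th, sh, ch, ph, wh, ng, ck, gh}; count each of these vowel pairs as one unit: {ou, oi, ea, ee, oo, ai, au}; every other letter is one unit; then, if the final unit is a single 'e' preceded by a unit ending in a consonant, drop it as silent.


Word: "silver" (6 letters)
Left-to-right scan:
  1. 's' (letter)
  2. 'i' (letter)
  3. 'l' (letter)
  4. 'v' (letter)
  5. 'e' (letter)
  6. 'r' (letter)
Units from scan: 6
Sound units = 6 units


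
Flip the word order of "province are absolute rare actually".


Original: "province are absolute rare actually"
Words (1..n): province | are | absolute | rare | actually
Reversed (n..1): actually | rare | absolute | are | province
Result = "actually rare absolute are province"


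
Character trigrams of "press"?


Word: "press" (length 5)
Number of trigrams = 5 - 3 + 1 = 3
  Position 0: "pre"
  Position 1: "res"
  Position 2: "ess"
Trigrams = "pre", "res", "ess"


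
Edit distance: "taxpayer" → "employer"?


Word 1: "taxpayer" (length 8)
Word 2: "employer" (length 8)
One optimal edit sequence (insert/delete/substitute each cost 1):
  1. substitute 't' -> 'e'  (+1)
  2. substitute 'a' -> 'm'  (+1)
  3. substitute 'x' -> 'p'  (+1)
  4. substitute 'p' -> 'l'  (+1)
  5. substitute 'a' -> 'o'  (+1)
  6. keep 'y'
  7. keep 'e'
  8. keep 'r'
Total edit operations: 5
Edit distance = 5


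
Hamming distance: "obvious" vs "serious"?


Comparing character by character (same length = 7):
  Pos 0: 'o' vs 's' !=
  Pos 1: 'b' vs 'e' !=
  Pos 2: 'v' vs 'r' !=
  Pos 3: 'i' vs 'i' =
  Pos 4: 'o' vs 'o' =
  Pos 5: 'u' vs 'u' =
  Pos 6: 's' vs 's' =
Hamming distance = 3


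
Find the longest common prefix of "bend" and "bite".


Word 1: "bend"
Word 2: "bite"
Comparing from start:
  Pos 0: 'b' == 'b'
  Pos 1: 'e' != 'i' (stop)
LCP = "b" (length 1)


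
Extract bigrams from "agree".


Word: "agree" (length 5)
Number of bigrams = 5 - 2 + 1 = 4
  Position 0: "ag"
  Position 1: "gr"
  Position 2: "re"
  Position 3: "ee"
Bigrams = "ag", "gr", "re", "ee"


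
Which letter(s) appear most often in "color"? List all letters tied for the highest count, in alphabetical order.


Word: "color"
Letter counts:
  'c': 1
  'l': 1
  'o': 2
  'r': 1
Maximum count = 2
Most frequent = 'o' (2 times each)


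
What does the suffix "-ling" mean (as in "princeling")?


Suffix: -ling
As in: princeling -> prince + -ling
Meaning = small / young


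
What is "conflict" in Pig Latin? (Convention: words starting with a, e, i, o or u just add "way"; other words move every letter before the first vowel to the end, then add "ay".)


Word: "conflict"
Starts with consonant(s) → move to end, add 'ay'
Consonant cluster: "c"
Pig Latin = "onflictcay"


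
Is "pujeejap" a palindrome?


Word: "pujeejap"
Reversed: "pajeejup"
Forward == Backward? pujeejap != pajeejup
Palindrome = No


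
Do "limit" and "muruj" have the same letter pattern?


Pattern of "limit": [0, 1, 2, 1, 3]
Pattern of "muruj": [0, 1, 2, 1, 3]
Patterns match
Same pattern = Yes


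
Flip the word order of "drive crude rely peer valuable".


Original: "drive crude rely peer valuable"
Words (1..n): drive | crude | rely | peer | valuable
Reversed (n..1): valuable | peer | rely | crude | drive
Result = "valuable peer rely crude drive"


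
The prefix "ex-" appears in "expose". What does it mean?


Prefix: ex-
Example: expose (ex- + pose)
Meaning = out / former


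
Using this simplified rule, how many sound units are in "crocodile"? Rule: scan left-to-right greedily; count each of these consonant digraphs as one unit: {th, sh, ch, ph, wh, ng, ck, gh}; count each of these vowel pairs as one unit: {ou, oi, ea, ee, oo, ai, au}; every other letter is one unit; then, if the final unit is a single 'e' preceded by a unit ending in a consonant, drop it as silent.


Word: "crocodile" (9 letters)
Left-to-right scan:
  [1] 'c' (letter)
  [2] 'r' (letter)
  [3] 'o' (letter)
  [4] 'c' (letter)
  [5] 'o' (letter)
  [6] 'd' (letter)
  [7] 'i' (letter)
  [8] 'l' (letter)
  [9] 'e' (letter)
Units from scan: 9
Final unit is 'e' after a consonant -> drop as silent (-1)
Sound units = 8 units


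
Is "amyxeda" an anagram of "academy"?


Word 1: "academy" → sorted: aacdemy
Word 2: "amyxeda" → sorted: aademxy
Same letters? aacdemy != aademxy
Anagram = No


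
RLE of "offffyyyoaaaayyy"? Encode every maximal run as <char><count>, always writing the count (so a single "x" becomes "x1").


String: "offffyyyoaaaayyy"
Scanning for consecutive runs:
  'o' x 1
  'f' x 4
  'y' x 3
  'o' x 1
  'a' x 4
  'y' x 3
RLE = "o1f4y3o1a4y3"


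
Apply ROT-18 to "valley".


Word: "valley"
Shift: 18
Each letter → (letter + shift) mod 26:
  'v' (21) + 18 = 13 → 'n'
  'a' (0) + 18 = 18 → 's'
  'l' (11) + 18 = 3 → 'd'
  'l' (11) + 18 = 3 → 'd'
  'e' (4) + 18 = 22 → 'w'
  'y' (24) + 18 = 16 → 'q'
Result = "nsddwq"


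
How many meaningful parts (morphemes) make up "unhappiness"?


Word: "unhappiness"
Morphemes: un- + happi + -ness
Each morpheme carries meaning
= 3 morphemes


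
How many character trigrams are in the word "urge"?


Word: "urge" (length 4)
Number of 3-grams = length - 3 + 1 = 4 - 3 + 1
= 2


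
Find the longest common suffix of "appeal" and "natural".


Word 1: "appeal"
Word 2: "natural"
Comparing from end:
  Pos -1: 'l' == 'l'
  Pos -2: 'a' == 'a'
  Pos -3: 'e' != 'r' (stop)
LCS = "al" (length 2)


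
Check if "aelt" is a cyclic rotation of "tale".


Word: "tale", Candidate: "aelt"
Method: check if candidate is substring of word+word
"taletale" contains "aelt"? No
Is rotation = No
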